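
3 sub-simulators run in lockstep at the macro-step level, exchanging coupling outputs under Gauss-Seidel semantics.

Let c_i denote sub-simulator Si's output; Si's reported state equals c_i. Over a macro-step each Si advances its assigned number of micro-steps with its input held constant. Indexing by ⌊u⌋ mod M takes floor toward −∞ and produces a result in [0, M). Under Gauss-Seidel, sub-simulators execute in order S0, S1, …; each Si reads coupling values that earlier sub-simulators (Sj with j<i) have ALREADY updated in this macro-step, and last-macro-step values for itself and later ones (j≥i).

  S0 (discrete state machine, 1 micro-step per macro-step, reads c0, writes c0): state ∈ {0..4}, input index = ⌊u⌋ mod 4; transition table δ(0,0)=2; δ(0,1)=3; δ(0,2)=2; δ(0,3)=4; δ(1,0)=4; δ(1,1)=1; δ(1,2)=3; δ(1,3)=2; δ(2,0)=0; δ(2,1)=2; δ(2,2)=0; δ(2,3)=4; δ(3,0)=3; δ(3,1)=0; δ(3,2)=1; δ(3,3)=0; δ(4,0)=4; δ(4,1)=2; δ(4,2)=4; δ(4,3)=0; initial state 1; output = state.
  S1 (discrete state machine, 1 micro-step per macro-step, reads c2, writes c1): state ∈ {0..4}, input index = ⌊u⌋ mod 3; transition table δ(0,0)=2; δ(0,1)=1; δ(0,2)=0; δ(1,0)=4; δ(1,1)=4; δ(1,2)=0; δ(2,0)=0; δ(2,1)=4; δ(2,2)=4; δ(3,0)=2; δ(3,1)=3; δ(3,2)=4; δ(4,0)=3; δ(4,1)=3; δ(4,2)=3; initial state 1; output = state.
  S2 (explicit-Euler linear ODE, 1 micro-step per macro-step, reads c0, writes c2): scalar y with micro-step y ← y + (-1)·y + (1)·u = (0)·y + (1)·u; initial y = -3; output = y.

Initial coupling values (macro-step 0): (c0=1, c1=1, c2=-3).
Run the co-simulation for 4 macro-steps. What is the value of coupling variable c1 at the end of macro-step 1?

macro 1: S0 reads c0=1 → after 1×micro: 1; S1 reads c2=-3 → after 1×micro: 4; S2 reads c0=1 → after 1×micro: 1 ⇒ (c0=1, c1=4, c2=1)
macro 2: S0 reads c0=1 → after 1×micro: 1; S1 reads c2=1 → after 1×micro: 3; S2 reads c0=1 → after 1×micro: 1 ⇒ (c0=1, c1=3, c2=1)
macro 3: S0 reads c0=1 → after 1×micro: 1; S1 reads c2=1 → after 1×micro: 3; S2 reads c0=1 → after 1×micro: 1 ⇒ (c0=1, c1=3, c2=1)
macro 4: S0 reads c0=1 → after 1×micro: 1; S1 reads c2=1 → after 1×micro: 3; S2 reads c0=1 → after 1×micro: 1 ⇒ (c0=1, c1=3, c2=1)

c1 at macro-step 1 = 4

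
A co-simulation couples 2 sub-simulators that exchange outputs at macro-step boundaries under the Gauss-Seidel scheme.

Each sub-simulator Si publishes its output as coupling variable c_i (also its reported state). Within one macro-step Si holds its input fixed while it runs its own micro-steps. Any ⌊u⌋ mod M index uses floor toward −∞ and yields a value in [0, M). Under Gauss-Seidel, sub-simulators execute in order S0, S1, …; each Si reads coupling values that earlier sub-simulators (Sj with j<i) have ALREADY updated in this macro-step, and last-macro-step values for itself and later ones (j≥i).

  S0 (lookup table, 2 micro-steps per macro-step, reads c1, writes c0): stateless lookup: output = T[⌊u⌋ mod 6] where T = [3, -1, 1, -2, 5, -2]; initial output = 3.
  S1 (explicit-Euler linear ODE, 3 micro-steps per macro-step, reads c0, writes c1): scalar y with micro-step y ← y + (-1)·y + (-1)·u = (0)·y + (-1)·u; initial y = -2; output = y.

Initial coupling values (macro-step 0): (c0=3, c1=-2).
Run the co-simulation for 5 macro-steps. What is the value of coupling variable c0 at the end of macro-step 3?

c0 at macro-step 3 = -1

macro 1: S0 reads c1=-2 → after 2×micro: 5; S1 reads c0=5 → after 3×micro: -5 ⇒ (c0=5, c1=-5)
macro 2: S0 reads c1=-5 → after 2×micro: -1; S1 reads c0=-1 → after 3×micro: 1 ⇒ (c0=-1, c1=1)
macro 3: S0 reads c1=1 → after 2×micro: -1; S1 reads c0=-1 → after 3×micro: 1 ⇒ (c0=-1, c1=1)
macro 4: S0 reads c1=1 → after 2×micro: -1; S1 reads c0=-1 → after 3×micro: 1 ⇒ (c0=-1, c1=1)
macro 5: S0 reads c1=1 → after 2×micro: -1; S1 reads c0=-1 → after 3×micro: 1 ⇒ (c0=-1, c1=1)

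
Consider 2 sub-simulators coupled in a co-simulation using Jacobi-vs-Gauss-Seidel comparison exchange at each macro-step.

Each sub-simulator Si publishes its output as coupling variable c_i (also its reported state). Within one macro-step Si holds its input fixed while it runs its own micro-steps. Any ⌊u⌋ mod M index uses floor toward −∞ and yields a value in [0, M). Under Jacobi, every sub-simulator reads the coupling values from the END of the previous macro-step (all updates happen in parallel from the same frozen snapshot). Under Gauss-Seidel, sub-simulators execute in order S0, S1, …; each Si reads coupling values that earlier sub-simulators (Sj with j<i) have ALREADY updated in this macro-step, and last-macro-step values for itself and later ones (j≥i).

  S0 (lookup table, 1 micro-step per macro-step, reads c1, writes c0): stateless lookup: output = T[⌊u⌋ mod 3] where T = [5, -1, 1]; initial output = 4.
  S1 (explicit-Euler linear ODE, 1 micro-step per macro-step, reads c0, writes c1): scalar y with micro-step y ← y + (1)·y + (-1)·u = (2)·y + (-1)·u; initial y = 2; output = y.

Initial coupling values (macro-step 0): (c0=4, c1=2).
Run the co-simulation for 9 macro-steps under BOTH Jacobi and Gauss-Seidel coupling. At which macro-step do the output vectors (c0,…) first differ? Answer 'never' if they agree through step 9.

[Jacobi] macro 1: S0 reads c1=2 → after 1×micro: 1; S1 reads c0=4 → after 1×micro: 0 ⇒ (c0=1, c1=0)
[Jacobi] macro 2: S0 reads c1=0 → after 1×micro: 5; S1 reads c0=1 → after 1×micro: -1 ⇒ (c0=5, c1=-1)
[Jacobi] macro 3: S0 reads c1=-1 → after 1×micro: 1; S1 reads c0=5 → after 1×micro: -7 ⇒ (c0=1, c1=-7)
[Jacobi] macro 4: S0 reads c1=-7 → after 1×micro: 1; S1 reads c0=1 → after 1×micro: -15 ⇒ (c0=1, c1=-15)
[Jacobi] macro 5: S0 reads c1=-15 → after 1×micro: 5; S1 reads c0=1 → after 1×micro: -31 ⇒ (c0=5, c1=-31)
[Jacobi] macro 6: S0 reads c1=-31 → after 1×micro: 1; S1 reads c0=5 → after 1×micro: -67 ⇒ (c0=1, c1=-67)
[Jacobi] macro 7: S0 reads c1=-67 → after 1×micro: 1; S1 reads c0=1 → after 1×micro: -135 ⇒ (c0=1, c1=-135)
[Jacobi] macro 8: S0 reads c1=-135 → after 1×micro: 5; S1 reads c0=1 → after 1×micro: -271 ⇒ (c0=5, c1=-271)
[Jacobi] macro 9: S0 reads c1=-271 → after 1×micro: 1; S1 reads c0=5 → after 1×micro: -547 ⇒ (c0=1, c1=-547)
[Gauss-Seidel] macro 1: S0 reads c1=2 → after 1×micro: 1; S1 reads c0=1 → after 1×micro: 3 ⇒ (c0=1, c1=3)
[Gauss-Seidel] macro 2: S0 reads c1=3 → after 1×micro: 5; S1 reads c0=5 → after 1×micro: 1 ⇒ (c0=5, c1=1)
[Gauss-Seidel] macro 3: S0 reads c1=1 → after 1×micro: -1; S1 reads c0=-1 → after 1×micro: 3 ⇒ (c0=-1, c1=3)
[Gauss-Seidel] macro 4: S0 reads c1=3 → after 1×micro: 5; S1 reads c0=5 → after 1×micro: 1 ⇒ (c0=5, c1=1)
[Gauss-Seidel] macro 5: S0 reads c1=1 → after 1×micro: -1; S1 reads c0=-1 → after 1×micro: 3 ⇒ (c0=-1, c1=3)
[Gauss-Seidel] macro 6: S0 reads c1=3 → after 1×micro: 5; S1 reads c0=5 → after 1×micro: 1 ⇒ (c0=5, c1=1)
[Gauss-Seidel] macro 7: S0 reads c1=1 → after 1×micro: -1; S1 reads c0=-1 → after 1×micro: 3 ⇒ (c0=-1, c1=3)
[Gauss-Seidel] macro 8: S0 reads c1=3 → after 1×micro: 5; S1 reads c0=5 → after 1×micro: 1 ⇒ (c0=5, c1=1)
[Gauss-Seidel] macro 9: S0 reads c1=1 → after 1×micro: -1; S1 reads c0=-1 → after 1×micro: 3 ⇒ (c0=-1, c1=3)

first divergence at macro-step: 1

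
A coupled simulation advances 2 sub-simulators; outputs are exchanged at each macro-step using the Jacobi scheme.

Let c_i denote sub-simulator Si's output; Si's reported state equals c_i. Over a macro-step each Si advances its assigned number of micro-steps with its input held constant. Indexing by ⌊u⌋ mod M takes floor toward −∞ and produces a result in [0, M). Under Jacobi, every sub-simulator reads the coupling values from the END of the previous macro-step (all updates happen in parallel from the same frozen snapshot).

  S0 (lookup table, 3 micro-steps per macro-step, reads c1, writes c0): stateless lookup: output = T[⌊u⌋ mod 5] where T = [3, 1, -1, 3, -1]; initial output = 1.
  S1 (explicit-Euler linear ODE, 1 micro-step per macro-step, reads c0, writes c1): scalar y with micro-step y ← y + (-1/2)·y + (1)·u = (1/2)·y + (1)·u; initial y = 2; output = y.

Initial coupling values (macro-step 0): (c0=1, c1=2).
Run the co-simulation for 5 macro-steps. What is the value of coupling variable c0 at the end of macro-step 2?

macro 1: S0 reads c1=2 → after 3×micro: -1; S1 reads c0=1 → after 1×micro: 2 ⇒ (c0=-1, c1=2)
macro 2: S0 reads c1=2 → after 3×micro: -1; S1 reads c0=-1 → after 1×micro: 0 ⇒ (c0=-1, c1=0)
macro 3: S0 reads c1=0 → after 3×micro: 3; S1 reads c0=-1 → after 1×micro: -1 ⇒ (c0=3, c1=-1)
macro 4: S0 reads c1=-1 → after 3×micro: -1; S1 reads c0=3 → after 1×micro: 5/2 ⇒ (c0=-1, c1=5/2)
macro 5: S0 reads c1=5/2 → after 3×micro: -1; S1 reads c0=-1 → after 1×micro: 1/4 ⇒ (c0=-1, c1=1/4)

c0 at macro-step 2 = -1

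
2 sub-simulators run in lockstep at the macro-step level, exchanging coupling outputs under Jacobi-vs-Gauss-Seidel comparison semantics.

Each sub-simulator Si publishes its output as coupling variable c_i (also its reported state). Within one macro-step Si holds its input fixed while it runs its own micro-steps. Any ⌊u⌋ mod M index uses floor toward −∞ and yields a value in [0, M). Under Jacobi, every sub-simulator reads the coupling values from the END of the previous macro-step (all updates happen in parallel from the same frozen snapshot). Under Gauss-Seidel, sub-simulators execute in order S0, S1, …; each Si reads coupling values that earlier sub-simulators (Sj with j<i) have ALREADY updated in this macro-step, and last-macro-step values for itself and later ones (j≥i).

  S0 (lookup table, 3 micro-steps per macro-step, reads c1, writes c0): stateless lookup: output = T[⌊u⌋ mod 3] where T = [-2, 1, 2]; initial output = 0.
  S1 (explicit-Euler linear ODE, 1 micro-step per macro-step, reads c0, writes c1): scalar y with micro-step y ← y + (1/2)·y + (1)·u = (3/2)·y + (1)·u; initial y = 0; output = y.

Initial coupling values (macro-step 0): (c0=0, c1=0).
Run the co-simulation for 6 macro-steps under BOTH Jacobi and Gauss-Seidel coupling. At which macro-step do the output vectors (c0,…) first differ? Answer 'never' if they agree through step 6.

[Jacobi] macro 1: S0 reads c1=0 → after 3×micro: -2; S1 reads c0=0 → after 1×micro: 0 ⇒ (c0=-2, c1=0)
[Jacobi] macro 2: S0 reads c1=0 → after 3×micro: -2; S1 reads c0=-2 → after 1×micro: -2 ⇒ (c0=-2, c1=-2)
[Jacobi] macro 3: S0 reads c1=-2 → after 3×micro: 1; S1 reads c0=-2 → after 1×micro: -5 ⇒ (c0=1, c1=-5)
[Jacobi] macro 4: S0 reads c1=-5 → after 3×micro: 1; S1 reads c0=1 → after 1×micro: -13/2 ⇒ (c0=1, c1=-13/2)
[Jacobi] macro 5: S0 reads c1=-13/2 → after 3×micro: 2; S1 reads c0=1 → after 1×micro: -35/4 ⇒ (c0=2, c1=-35/4)
[Jacobi] macro 6: S0 reads c1=-35/4 → after 3×micro: -2; S1 reads c0=2 → after 1×micro: -89/8 ⇒ (c0=-2, c1=-89/8)
[Gauss-Seidel] macro 1: S0 reads c1=0 → after 3×micro: -2; S1 reads c0=-2 → after 1×micro: -2 ⇒ (c0=-2, c1=-2)
[Gauss-Seidel] macro 2: S0 reads c1=-2 → after 3×micro: 1; S1 reads c0=1 → after 1×micro: -2 ⇒ (c0=1, c1=-2)
[Gauss-Seidel] macro 3: S0 reads c1=-2 → after 3×micro: 1; S1 reads c0=1 → after 1×micro: -2 ⇒ (c0=1, c1=-2)
[Gauss-Seidel] macro 4: S0 reads c1=-2 → after 3×micro: 1; S1 reads c0=1 → after 1×micro: -2 ⇒ (c0=1, c1=-2)
[Gauss-Seidel] macro 5: S0 reads c1=-2 → after 3×micro: 1; S1 reads c0=1 → after 1×micro: -2 ⇒ (c0=1, c1=-2)
[Gauss-Seidel] macro 6: S0 reads c1=-2 → after 3×micro: 1; S1 reads c0=1 → after 1×micro: -2 ⇒ (c0=1, c1=-2)

first divergence at macro-step: 1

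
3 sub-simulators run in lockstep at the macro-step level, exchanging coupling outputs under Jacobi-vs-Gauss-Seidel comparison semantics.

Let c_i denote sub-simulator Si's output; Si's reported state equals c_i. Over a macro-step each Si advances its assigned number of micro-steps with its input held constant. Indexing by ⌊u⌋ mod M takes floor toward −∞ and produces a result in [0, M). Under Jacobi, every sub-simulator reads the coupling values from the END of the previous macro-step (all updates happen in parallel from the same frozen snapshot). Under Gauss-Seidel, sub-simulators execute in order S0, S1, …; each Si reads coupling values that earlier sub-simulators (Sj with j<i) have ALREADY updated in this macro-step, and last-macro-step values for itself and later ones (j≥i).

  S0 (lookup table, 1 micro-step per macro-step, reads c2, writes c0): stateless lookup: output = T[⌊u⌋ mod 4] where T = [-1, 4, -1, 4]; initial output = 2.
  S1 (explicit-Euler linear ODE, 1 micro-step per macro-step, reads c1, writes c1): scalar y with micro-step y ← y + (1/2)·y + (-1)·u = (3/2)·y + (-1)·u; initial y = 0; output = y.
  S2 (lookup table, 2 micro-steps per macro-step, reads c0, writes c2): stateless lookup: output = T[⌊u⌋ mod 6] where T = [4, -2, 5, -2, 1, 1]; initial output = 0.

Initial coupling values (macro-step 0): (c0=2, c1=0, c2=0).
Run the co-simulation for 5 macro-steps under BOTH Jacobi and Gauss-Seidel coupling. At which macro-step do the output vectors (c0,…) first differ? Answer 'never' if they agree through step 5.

first divergence at macro-step: 1

[Jacobi] macro 1: S0 reads c2=0 → after 1×micro: -1; S1 reads c1=0 → after 1×micro: 0; S2 reads c0=2 → after 2×micro: 5 ⇒ (c0=-1, c1=0, c2=5)
[Jacobi] macro 2: S0 reads c2=5 → after 1×micro: 4; S1 reads c1=0 → after 1×micro: 0; S2 reads c0=-1 → after 2×micro: 1 ⇒ (c0=4, c1=0, c2=1)
[Jacobi] macro 3: S0 reads c2=1 → after 1×micro: 4; S1 reads c1=0 → after 1×micro: 0; S2 reads c0=4 → after 2×micro: 1 ⇒ (c0=4, c1=0, c2=1)
[Jacobi] macro 4: S0 reads c2=1 → after 1×micro: 4; S1 reads c1=0 → after 1×micro: 0; S2 reads c0=4 → after 2×micro: 1 ⇒ (c0=4, c1=0, c2=1)
[Jacobi] macro 5: S0 reads c2=1 → after 1×micro: 4; S1 reads c1=0 → after 1×micro: 0; S2 reads c0=4 → after 2×micro: 1 ⇒ (c0=4, c1=0, c2=1)
[Gauss-Seidel] macro 1: S0 reads c2=0 → after 1×micro: -1; S1 reads c1=0 → after 1×micro: 0; S2 reads c0=-1 → after 2×micro: 1 ⇒ (c0=-1, c1=0, c2=1)
[Gauss-Seidel] macro 2: S0 reads c2=1 → after 1×micro: 4; S1 reads c1=0 → after 1×micro: 0; S2 reads c0=4 → after 2×micro: 1 ⇒ (c0=4, c1=0, c2=1)
[Gauss-Seidel] macro 3: S0 reads c2=1 → after 1×micro: 4; S1 reads c1=0 → after 1×micro: 0; S2 reads c0=4 → after 2×micro: 1 ⇒ (c0=4, c1=0, c2=1)
[Gauss-Seidel] macro 4: S0 reads c2=1 → after 1×micro: 4; S1 reads c1=0 → after 1×micro: 0; S2 reads c0=4 → after 2×micro: 1 ⇒ (c0=4, c1=0, c2=1)
[Gauss-Seidel] macro 5: S0 reads c2=1 → after 1×micro: 4; S1 reads c1=0 → after 1×micro: 0; S2 reads c0=4 → after 2×micro: 1 ⇒ (c0=4, c1=0, c2=1)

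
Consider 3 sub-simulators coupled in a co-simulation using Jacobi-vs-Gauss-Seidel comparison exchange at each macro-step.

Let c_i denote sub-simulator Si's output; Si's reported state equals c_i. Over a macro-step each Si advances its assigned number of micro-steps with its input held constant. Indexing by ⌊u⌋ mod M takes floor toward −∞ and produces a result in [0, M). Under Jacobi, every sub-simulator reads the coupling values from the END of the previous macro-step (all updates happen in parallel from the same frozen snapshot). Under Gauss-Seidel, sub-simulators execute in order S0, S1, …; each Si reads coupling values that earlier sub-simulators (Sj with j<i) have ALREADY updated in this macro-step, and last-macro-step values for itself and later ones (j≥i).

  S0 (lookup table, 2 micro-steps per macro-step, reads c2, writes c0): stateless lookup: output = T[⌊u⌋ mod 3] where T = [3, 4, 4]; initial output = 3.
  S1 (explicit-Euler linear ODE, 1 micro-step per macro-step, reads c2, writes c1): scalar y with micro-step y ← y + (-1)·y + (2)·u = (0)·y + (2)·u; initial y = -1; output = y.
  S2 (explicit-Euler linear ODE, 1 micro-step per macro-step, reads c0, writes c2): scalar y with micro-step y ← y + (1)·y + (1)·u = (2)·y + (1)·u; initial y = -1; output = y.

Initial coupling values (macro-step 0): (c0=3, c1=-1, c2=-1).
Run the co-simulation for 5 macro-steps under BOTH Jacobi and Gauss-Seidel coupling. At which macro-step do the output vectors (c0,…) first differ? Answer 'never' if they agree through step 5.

first divergence at macro-step: 1

[Jacobi] macro 1: S0 reads c2=-1 → after 2×micro: 4; S1 reads c2=-1 → after 1×micro: -2; S2 reads c0=3 → after 1×micro: 1 ⇒ (c0=4, c1=-2, c2=1)
[Jacobi] macro 2: S0 reads c2=1 → after 2×micro: 4; S1 reads c2=1 → after 1×micro: 2; S2 reads c0=4 → after 1×micro: 6 ⇒ (c0=4, c1=2, c2=6)
[Jacobi] macro 3: S0 reads c2=6 → after 2×micro: 3; S1 reads c2=6 → after 1×micro: 12; S2 reads c0=4 → after 1×micro: 16 ⇒ (c0=3, c1=12, c2=16)
[Jacobi] macro 4: S0 reads c2=16 → after 2×micro: 4; S1 reads c2=16 → after 1×micro: 32; S2 reads c0=3 → after 1×micro: 35 ⇒ (c0=4, c1=32, c2=35)
[Jacobi] macro 5: S0 reads c2=35 → after 2×micro: 4; S1 reads c2=35 → after 1×micro: 70; S2 reads c0=4 → after 1×micro: 74 ⇒ (c0=4, c1=70, c2=74)
[Gauss-Seidel] macro 1: S0 reads c2=-1 → after 2×micro: 4; S1 reads c2=-1 → after 1×micro: -2; S2 reads c0=4 → after 1×micro: 2 ⇒ (c0=4, c1=-2, c2=2)
[Gauss-Seidel] macro 2: S0 reads c2=2 → after 2×micro: 4; S1 reads c2=2 → after 1×micro: 4; S2 reads c0=4 → after 1×micro: 8 ⇒ (c0=4, c1=4, c2=8)
[Gauss-Seidel] macro 3: S0 reads c2=8 → after 2×micro: 4; S1 reads c2=8 → after 1×micro: 16; S2 reads c0=4 → after 1×micro: 20 ⇒ (c0=4, c1=16, c2=20)
[Gauss-Seidel] macro 4: S0 reads c2=20 → after 2×micro: 4; S1 reads c2=20 → after 1×micro: 40; S2 reads c0=4 → after 1×micro: 44 ⇒ (c0=4, c1=40, c2=44)
[Gauss-Seidel] macro 5: S0 reads c2=44 → after 2×micro: 4; S1 reads c2=44 → after 1×micro: 88; S2 reads c0=4 → after 1×micro: 92 ⇒ (c0=4, c1=88, c2=92)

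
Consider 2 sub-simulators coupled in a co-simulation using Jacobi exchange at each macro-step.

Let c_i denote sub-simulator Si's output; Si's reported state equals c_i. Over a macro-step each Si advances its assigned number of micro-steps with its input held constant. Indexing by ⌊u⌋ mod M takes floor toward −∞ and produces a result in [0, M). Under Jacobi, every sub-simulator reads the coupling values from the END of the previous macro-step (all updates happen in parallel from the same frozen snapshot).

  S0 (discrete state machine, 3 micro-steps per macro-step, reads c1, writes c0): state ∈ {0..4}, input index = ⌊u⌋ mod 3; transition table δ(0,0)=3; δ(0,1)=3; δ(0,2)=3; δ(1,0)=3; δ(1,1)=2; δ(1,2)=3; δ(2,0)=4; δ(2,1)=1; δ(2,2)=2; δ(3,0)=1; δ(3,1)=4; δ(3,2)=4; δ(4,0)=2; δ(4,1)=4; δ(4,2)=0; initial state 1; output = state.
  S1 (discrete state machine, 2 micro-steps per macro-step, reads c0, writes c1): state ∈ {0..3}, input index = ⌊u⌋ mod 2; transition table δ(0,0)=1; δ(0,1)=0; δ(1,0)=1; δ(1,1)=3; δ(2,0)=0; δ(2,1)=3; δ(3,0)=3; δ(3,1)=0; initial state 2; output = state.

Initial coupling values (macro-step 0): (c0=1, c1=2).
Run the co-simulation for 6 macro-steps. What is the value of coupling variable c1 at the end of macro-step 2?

c1 at macro-step 2 = 1

macro 1: S0 reads c1=2 → after 3×micro: 0; S1 reads c0=1 → after 2×micro: 0 ⇒ (c0=0, c1=0)
macro 2: S0 reads c1=0 → after 3×micro: 3; S1 reads c0=0 → after 2×micro: 1 ⇒ (c0=3, c1=1)
macro 3: S0 reads c1=1 → after 3×micro: 4; S1 reads c0=3 → after 2×micro: 0 ⇒ (c0=4, c1=0)
macro 4: S0 reads c1=0 → after 3×micro: 2; S1 reads c0=4 → after 2×micro: 1 ⇒ (c0=2, c1=1)
macro 5: S0 reads c1=1 → after 3×micro: 1; S1 reads c0=2 → after 2×micro: 1 ⇒ (c0=1, c1=1)
macro 6: S0 reads c1=1 → after 3×micro: 2; S1 reads c0=1 → after 2×micro: 0 ⇒ (c0=2, c1=0)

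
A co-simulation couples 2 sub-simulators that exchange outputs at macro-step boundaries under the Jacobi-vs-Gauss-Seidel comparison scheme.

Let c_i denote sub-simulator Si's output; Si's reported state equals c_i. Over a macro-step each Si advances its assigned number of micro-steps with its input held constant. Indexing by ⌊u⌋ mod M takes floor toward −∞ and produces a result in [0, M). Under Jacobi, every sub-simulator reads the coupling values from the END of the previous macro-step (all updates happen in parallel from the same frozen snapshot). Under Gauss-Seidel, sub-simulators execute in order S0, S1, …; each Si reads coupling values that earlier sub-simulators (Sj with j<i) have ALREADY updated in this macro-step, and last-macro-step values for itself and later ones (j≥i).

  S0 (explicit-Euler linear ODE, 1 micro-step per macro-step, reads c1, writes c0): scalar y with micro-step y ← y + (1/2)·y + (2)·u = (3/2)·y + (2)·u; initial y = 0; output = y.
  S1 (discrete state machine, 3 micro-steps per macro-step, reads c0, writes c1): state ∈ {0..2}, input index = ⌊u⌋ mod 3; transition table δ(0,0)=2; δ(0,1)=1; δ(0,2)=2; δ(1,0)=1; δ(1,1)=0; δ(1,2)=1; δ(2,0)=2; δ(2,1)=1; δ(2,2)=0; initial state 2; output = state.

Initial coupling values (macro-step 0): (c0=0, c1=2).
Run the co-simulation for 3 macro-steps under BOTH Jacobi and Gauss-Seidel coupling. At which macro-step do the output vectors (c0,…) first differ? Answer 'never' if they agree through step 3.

[Jacobi] macro 1: S0 reads c1=2 → after 1×micro: 4; S1 reads c0=0 → after 3×micro: 2 ⇒ (c0=4, c1=2)
[Jacobi] macro 2: S0 reads c1=2 → after 1×micro: 10; S1 reads c0=4 → after 3×micro: 1 ⇒ (c0=10, c1=1)
[Jacobi] macro 3: S0 reads c1=1 → after 1×micro: 17; S1 reads c0=10 → after 3×micro: 0 ⇒ (c0=17, c1=0)
[Gauss-Seidel] macro 1: S0 reads c1=2 → after 1×micro: 4; S1 reads c0=4 → after 3×micro: 1 ⇒ (c0=4, c1=1)
[Gauss-Seidel] macro 2: S0 reads c1=1 → after 1×micro: 8; S1 reads c0=8 → after 3×micro: 1 ⇒ (c0=8, c1=1)
[Gauss-Seidel] macro 3: S0 reads c1=1 → after 1×micro: 14; S1 reads c0=14 → after 3×micro: 1 ⇒ (c0=14, c1=1)

first divergence at macro-step: 1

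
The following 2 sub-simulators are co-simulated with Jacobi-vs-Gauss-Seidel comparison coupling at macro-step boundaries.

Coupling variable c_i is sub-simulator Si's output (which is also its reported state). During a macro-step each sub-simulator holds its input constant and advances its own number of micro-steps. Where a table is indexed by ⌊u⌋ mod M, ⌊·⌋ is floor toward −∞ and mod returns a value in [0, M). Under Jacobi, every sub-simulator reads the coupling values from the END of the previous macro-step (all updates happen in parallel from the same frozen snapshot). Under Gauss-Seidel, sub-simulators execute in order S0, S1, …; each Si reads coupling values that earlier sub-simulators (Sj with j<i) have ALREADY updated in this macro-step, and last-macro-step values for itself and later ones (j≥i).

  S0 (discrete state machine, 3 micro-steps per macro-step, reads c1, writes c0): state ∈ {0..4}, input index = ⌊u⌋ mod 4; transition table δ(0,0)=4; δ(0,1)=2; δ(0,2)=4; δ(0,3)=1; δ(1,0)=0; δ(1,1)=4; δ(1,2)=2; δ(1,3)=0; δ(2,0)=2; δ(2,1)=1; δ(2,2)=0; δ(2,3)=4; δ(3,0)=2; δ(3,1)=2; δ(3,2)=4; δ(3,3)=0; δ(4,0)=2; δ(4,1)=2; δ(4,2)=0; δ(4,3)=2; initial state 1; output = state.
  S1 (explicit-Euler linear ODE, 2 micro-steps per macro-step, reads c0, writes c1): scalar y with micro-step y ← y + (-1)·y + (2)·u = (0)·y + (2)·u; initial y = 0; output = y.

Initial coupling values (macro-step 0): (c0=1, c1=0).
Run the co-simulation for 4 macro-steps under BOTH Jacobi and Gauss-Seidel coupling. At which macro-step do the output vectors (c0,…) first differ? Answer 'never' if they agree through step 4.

first divergence at macro-step: 1

[Jacobi] macro 1: S0 reads c1=0 → after 3×micro: 2; S1 reads c0=1 → after 2×micro: 2 ⇒ (c0=2, c1=2)
[Jacobi] macro 2: S0 reads c1=2 → after 3×micro: 0; S1 reads c0=2 → after 2×micro: 4 ⇒ (c0=0, c1=4)
[Jacobi] macro 3: S0 reads c1=4 → after 3×micro: 2; S1 reads c0=0 → after 2×micro: 0 ⇒ (c0=2, c1=0)
[Jacobi] macro 4: S0 reads c1=0 → after 3×micro: 2; S1 reads c0=2 → after 2×micro: 4 ⇒ (c0=2, c1=4)
[Gauss-Seidel] macro 1: S0 reads c1=0 → after 3×micro: 2; S1 reads c0=2 → after 2×micro: 4 ⇒ (c0=2, c1=4)
[Gauss-Seidel] macro 2: S0 reads c1=4 → after 3×micro: 2; S1 reads c0=2 → after 2×micro: 4 ⇒ (c0=2, c1=4)
[Gauss-Seidel] macro 3: S0 reads c1=4 → after 3×micro: 2; S1 reads c0=2 → after 2×micro: 4 ⇒ (c0=2, c1=4)
[Gauss-Seidel] macro 4: S0 reads c1=4 → after 3×micro: 2; S1 reads c0=2 → after 2×micro: 4 ⇒ (c0=2, c1=4)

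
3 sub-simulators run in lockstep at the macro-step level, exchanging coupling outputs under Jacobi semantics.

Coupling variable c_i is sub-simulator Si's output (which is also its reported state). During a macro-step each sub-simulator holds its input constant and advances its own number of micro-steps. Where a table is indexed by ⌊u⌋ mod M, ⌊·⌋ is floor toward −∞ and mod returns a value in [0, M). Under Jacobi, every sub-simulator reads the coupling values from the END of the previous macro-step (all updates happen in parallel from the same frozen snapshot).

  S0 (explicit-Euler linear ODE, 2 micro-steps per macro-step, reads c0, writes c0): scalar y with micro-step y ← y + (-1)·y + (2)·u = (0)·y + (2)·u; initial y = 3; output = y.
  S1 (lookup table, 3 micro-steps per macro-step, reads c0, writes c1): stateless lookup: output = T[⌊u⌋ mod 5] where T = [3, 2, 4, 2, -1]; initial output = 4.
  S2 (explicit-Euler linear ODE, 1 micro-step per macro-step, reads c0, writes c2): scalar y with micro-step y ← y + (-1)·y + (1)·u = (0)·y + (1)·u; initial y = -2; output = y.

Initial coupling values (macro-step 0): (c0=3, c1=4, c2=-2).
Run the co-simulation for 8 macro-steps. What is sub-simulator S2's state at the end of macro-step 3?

S2 state at macro-step 3 = 12

macro 1: S0 reads c0=3 → after 2×micro: 6; S1 reads c0=3 → after 3×micro: 2; S2 reads c0=3 → after 1×micro: 3 ⇒ (c0=6, c1=2, c2=3)
macro 2: S0 reads c0=6 → after 2×micro: 12; S1 reads c0=6 → after 3×micro: 2; S2 reads c0=6 → after 1×micro: 6 ⇒ (c0=12, c1=2, c2=6)
macro 3: S0 reads c0=12 → after 2×micro: 24; S1 reads c0=12 → after 3×micro: 4; S2 reads c0=12 → after 1×micro: 12 ⇒ (c0=24, c1=4, c2=12)
macro 4: S0 reads c0=24 → after 2×micro: 48; S1 reads c0=24 → after 3×micro: -1; S2 reads c0=24 → after 1×micro: 24 ⇒ (c0=48, c1=-1, c2=24)
macro 5: S0 reads c0=48 → after 2×micro: 96; S1 reads c0=48 → after 3×micro: 2; S2 reads c0=48 → after 1×micro: 48 ⇒ (c0=96, c1=2, c2=48)
macro 6: S0 reads c0=96 → after 2×micro: 192; S1 reads c0=96 → after 3×micro: 2; S2 reads c0=96 → after 1×micro: 96 ⇒ (c0=192, c1=2, c2=96)
macro 7: S0 reads c0=192 → after 2×micro: 384; S1 reads c0=192 → after 3×micro: 4; S2 reads c0=192 → after 1×micro: 192 ⇒ (c0=384, c1=4, c2=192)
macro 8: S0 reads c0=384 → after 2×micro: 768; S1 reads c0=384 → after 3×micro: -1; S2 reads c0=384 → after 1×micro: 384 ⇒ (c0=768, c1=-1, c2=384)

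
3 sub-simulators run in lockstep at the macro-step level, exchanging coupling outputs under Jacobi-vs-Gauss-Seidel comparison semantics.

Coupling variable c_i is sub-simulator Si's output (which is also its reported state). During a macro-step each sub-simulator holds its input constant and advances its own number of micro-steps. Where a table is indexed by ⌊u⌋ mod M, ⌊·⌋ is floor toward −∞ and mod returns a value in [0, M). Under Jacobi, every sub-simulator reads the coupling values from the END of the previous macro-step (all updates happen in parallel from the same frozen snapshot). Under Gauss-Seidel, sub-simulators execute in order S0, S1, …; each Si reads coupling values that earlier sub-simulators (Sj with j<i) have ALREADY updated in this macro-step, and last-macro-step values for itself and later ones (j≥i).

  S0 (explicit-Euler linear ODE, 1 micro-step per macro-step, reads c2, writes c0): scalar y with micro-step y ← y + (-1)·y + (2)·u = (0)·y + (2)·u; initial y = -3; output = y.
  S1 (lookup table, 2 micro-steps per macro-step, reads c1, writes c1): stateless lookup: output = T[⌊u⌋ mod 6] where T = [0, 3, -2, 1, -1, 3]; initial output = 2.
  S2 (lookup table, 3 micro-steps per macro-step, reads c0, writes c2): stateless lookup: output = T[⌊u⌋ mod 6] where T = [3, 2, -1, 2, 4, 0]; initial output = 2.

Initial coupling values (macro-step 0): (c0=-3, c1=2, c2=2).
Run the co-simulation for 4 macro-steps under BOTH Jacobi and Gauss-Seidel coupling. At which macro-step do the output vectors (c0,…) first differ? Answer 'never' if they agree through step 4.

first divergence at macro-step: 1

[Jacobi] macro 1: S0 reads c2=2 → after 1×micro: 4; S1 reads c1=2 → after 2×micro: -2; S2 reads c0=-3 → after 3×micro: 2 ⇒ (c0=4, c1=-2, c2=2)
[Jacobi] macro 2: S0 reads c2=2 → after 1×micro: 4; S1 reads c1=-2 → after 2×micro: -1; S2 reads c0=4 → after 3×micro: 4 ⇒ (c0=4, c1=-1, c2=4)
[Jacobi] macro 3: S0 reads c2=4 → after 1×micro: 8; S1 reads c1=-1 → after 2×micro: 3; S2 reads c0=4 → after 3×micro: 4 ⇒ (c0=8, c1=3, c2=4)
[Jacobi] macro 4: S0 reads c2=4 → after 1×micro: 8; S1 reads c1=3 → after 2×micro: 1; S2 reads c0=8 → after 3×micro: -1 ⇒ (c0=8, c1=1, c2=-1)
[Gauss-Seidel] macro 1: S0 reads c2=2 → after 1×micro: 4; S1 reads c1=2 → after 2×micro: -2; S2 reads c0=4 → after 3×micro: 4 ⇒ (c0=4, c1=-2, c2=4)
[Gauss-Seidel] macro 2: S0 reads c2=4 → after 1×micro: 8; S1 reads c1=-2 → after 2×micro: -1; S2 reads c0=8 → after 3×micro: -1 ⇒ (c0=8, c1=-1, c2=-1)
[Gauss-Seidel] macro 3: S0 reads c2=-1 → after 1×micro: -2; S1 reads c1=-1 → after 2×micro: 3; S2 reads c0=-2 → after 3×micro: 4 ⇒ (c0=-2, c1=3, c2=4)
[Gauss-Seidel] macro 4: S0 reads c2=4 → after 1×micro: 8; S1 reads c1=3 → after 2×micro: 1; S2 reads c0=8 → after 3×micro: -1 ⇒ (c0=8, c1=1, c2=-1)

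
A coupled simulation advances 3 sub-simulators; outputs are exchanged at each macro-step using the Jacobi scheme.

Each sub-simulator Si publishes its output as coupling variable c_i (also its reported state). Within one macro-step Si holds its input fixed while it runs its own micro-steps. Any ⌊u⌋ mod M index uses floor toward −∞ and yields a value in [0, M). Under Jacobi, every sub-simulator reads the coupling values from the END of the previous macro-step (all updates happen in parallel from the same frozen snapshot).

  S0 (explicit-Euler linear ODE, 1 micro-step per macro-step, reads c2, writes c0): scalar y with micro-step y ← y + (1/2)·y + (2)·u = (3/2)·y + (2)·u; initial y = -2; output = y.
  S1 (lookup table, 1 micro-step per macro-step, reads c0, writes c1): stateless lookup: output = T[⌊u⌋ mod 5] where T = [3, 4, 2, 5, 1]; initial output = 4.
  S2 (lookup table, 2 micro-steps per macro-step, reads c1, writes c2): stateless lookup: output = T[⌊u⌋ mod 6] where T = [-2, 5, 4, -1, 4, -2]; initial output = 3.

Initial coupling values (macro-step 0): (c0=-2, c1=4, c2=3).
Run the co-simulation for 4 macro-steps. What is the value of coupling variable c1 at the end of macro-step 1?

macro 1: S0 reads c2=3 → after 1×micro: 3; S1 reads c0=-2 → after 1×micro: 5; S2 reads c1=4 → after 2×micro: 4 ⇒ (c0=3, c1=5, c2=4)
macro 2: S0 reads c2=4 → after 1×micro: 25/2; S1 reads c0=3 → after 1×micro: 5; S2 reads c1=5 → after 2×micro: -2 ⇒ (c0=25/2, c1=5, c2=-2)
macro 3: S0 reads c2=-2 → after 1×micro: 59/4; S1 reads c0=25/2 → after 1×micro: 2; S2 reads c1=5 → after 2×micro: -2 ⇒ (c0=59/4, c1=2, c2=-2)
macro 4: S0 reads c2=-2 → after 1×micro: 145/8; S1 reads c0=59/4 → after 1×micro: 1; S2 reads c1=2 → after 2×micro: 4 ⇒ (c0=145/8, c1=1, c2=4)

c1 at macro-step 1 = 5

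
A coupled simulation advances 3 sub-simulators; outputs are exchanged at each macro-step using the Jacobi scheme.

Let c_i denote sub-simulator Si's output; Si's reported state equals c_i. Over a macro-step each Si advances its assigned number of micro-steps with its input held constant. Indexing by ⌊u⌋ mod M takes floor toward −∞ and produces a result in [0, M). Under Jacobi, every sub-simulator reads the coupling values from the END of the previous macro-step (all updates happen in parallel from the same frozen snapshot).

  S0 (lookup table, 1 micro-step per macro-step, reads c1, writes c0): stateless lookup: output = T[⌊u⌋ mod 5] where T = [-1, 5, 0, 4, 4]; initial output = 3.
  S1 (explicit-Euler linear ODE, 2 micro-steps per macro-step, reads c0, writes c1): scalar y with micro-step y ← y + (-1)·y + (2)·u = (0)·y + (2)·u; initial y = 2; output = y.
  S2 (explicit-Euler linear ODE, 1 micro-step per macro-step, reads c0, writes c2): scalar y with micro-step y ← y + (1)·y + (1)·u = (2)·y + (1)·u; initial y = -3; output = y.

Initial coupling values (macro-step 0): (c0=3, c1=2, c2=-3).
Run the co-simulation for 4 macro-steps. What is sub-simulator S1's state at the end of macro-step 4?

S1 state at macro-step 4 = -2

macro 1: S0 reads c1=2 → after 1×micro: 0; S1 reads c0=3 → after 2×micro: 6; S2 reads c0=3 → after 1×micro: -3 ⇒ (c0=0, c1=6, c2=-3)
macro 2: S0 reads c1=6 → after 1×micro: 5; S1 reads c0=0 → after 2×micro: 0; S2 reads c0=0 → after 1×micro: -6 ⇒ (c0=5, c1=0, c2=-6)
macro 3: S0 reads c1=0 → after 1×micro: -1; S1 reads c0=5 → after 2×micro: 10; S2 reads c0=5 → after 1×micro: -7 ⇒ (c0=-1, c1=10, c2=-7)
macro 4: S0 reads c1=10 → after 1×micro: -1; S1 reads c0=-1 → after 2×micro: -2; S2 reads c0=-1 → after 1×micro: -15 ⇒ (c0=-1, c1=-2, c2=-15)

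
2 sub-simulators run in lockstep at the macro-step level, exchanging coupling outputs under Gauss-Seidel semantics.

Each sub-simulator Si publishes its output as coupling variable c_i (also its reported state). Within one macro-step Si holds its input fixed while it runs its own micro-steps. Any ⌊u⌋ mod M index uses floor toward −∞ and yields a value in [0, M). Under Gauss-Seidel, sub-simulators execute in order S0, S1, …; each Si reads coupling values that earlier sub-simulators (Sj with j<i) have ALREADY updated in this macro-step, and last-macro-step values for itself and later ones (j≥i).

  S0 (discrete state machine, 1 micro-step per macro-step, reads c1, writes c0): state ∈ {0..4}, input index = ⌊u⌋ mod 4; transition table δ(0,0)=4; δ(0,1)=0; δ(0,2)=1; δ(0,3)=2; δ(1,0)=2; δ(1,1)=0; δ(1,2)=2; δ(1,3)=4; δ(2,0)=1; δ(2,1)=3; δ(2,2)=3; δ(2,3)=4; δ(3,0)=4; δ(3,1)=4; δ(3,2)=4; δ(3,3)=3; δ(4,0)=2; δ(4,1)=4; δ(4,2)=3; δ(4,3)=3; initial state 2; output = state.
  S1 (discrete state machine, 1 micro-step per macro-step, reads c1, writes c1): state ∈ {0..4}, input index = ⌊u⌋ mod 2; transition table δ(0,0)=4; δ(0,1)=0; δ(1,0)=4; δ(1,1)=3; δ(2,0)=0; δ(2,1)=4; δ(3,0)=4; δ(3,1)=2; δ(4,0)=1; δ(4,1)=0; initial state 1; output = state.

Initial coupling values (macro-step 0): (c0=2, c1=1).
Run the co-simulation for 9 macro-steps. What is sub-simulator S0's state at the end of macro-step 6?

macro 1: S0 reads c1=1 → after 1×micro: 3; S1 reads c1=1 → after 1×micro: 3 ⇒ (c0=3, c1=3)
macro 2: S0 reads c1=3 → after 1×micro: 3; S1 reads c1=3 → after 1×micro: 2 ⇒ (c0=3, c1=2)
macro 3: S0 reads c1=2 → after 1×micro: 4; S1 reads c1=2 → after 1×micro: 0 ⇒ (c0=4, c1=0)
macro 4: S0 reads c1=0 → after 1×micro: 2; S1 reads c1=0 → after 1×micro: 4 ⇒ (c0=2, c1=4)
macro 5: S0 reads c1=4 → after 1×micro: 1; S1 reads c1=4 → after 1×micro: 1 ⇒ (c0=1, c1=1)
macro 6: S0 reads c1=1 → after 1×micro: 0; S1 reads c1=1 → after 1×micro: 3 ⇒ (c0=0, c1=3)
macro 7: S0 reads c1=3 → after 1×micro: 2; S1 reads c1=3 → after 1×micro: 2 ⇒ (c0=2, c1=2)
macro 8: S0 reads c1=2 → after 1×micro: 3; S1 reads c1=2 → after 1×micro: 0 ⇒ (c0=3, c1=0)
macro 9: S0 reads c1=0 → after 1×micro: 4; S1 reads c1=0 → after 1×micro: 4 ⇒ (c0=4, c1=4)

S0 state at macro-step 6 = 0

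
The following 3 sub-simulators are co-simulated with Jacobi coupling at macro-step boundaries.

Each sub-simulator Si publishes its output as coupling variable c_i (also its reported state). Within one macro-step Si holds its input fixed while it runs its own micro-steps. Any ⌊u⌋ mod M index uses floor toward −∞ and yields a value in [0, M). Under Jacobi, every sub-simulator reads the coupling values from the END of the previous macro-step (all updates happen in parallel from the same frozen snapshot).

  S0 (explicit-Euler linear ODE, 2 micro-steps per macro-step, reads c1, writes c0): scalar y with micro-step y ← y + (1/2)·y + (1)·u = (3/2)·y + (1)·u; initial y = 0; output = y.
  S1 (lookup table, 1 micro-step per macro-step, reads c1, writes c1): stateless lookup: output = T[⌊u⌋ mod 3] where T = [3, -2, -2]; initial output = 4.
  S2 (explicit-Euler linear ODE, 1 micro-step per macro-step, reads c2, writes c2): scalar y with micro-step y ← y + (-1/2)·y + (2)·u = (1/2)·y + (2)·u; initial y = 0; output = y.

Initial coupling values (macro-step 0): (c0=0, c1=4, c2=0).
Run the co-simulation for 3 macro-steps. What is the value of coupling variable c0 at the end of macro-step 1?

macro 1: S0 reads c1=4 → after 2×micro: 10; S1 reads c1=4 → after 1×micro: -2; S2 reads c2=0 → after 1×micro: 0 ⇒ (c0=10, c1=-2, c2=0)
macro 2: S0 reads c1=-2 → after 2×micro: 35/2; S1 reads c1=-2 → after 1×micro: -2; S2 reads c2=0 → after 1×micro: 0 ⇒ (c0=35/2, c1=-2, c2=0)
macro 3: S0 reads c1=-2 → after 2×micro: 275/8; S1 reads c1=-2 → after 1×micro: -2; S2 reads c2=0 → after 1×micro: 0 ⇒ (c0=275/8, c1=-2, c2=0)

c0 at macro-step 1 = 10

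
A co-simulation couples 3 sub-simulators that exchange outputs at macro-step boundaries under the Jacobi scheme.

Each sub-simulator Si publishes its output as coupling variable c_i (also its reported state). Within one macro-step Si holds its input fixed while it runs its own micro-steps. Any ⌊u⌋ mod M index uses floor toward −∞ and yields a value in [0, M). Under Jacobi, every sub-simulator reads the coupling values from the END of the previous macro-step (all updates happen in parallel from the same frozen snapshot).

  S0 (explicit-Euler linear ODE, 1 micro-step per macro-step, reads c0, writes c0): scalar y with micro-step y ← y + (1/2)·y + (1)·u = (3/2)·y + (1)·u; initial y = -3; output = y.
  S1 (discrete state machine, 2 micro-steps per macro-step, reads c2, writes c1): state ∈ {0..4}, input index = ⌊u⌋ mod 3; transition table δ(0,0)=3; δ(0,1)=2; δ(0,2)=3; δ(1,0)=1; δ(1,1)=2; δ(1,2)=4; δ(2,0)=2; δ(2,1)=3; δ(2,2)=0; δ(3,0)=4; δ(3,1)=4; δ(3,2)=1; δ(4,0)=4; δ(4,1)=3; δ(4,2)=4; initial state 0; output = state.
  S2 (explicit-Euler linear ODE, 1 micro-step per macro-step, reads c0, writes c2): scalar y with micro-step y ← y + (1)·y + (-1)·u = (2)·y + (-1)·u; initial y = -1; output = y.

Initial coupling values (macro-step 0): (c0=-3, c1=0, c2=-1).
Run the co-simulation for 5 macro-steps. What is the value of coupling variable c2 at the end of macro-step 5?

macro 1: S0 reads c0=-3 → after 1×micro: -15/2; S1 reads c2=-1 → after 2×micro: 1; S2 reads c0=-3 → after 1×micro: 1 ⇒ (c0=-15/2, c1=1, c2=1)
macro 2: S0 reads c0=-15/2 → after 1×micro: -75/4; S1 reads c2=1 → after 2×micro: 3; S2 reads c0=-15/2 → after 1×micro: 19/2 ⇒ (c0=-75/4, c1=3, c2=19/2)
macro 3: S0 reads c0=-75/4 → after 1×micro: -375/8; S1 reads c2=19/2 → after 2×micro: 4; S2 reads c0=-75/4 → after 1×micro: 151/4 ⇒ (c0=-375/8, c1=4, c2=151/4)
macro 4: S0 reads c0=-375/8 → after 1×micro: -1875/16; S1 reads c2=151/4 → after 2×micro: 4; S2 reads c0=-375/8 → after 1×micro: 979/8 ⇒ (c0=-1875/16, c1=4, c2=979/8)
macro 5: S0 reads c0=-1875/16 → after 1×micro: -9375/32; S1 reads c2=979/8 → after 2×micro: 4; S2 reads c0=-1875/16 → after 1×micro: 5791/16 ⇒ (c0=-9375/32, c1=4, c2=5791/16)

c2 at macro-step 5 = 5791/16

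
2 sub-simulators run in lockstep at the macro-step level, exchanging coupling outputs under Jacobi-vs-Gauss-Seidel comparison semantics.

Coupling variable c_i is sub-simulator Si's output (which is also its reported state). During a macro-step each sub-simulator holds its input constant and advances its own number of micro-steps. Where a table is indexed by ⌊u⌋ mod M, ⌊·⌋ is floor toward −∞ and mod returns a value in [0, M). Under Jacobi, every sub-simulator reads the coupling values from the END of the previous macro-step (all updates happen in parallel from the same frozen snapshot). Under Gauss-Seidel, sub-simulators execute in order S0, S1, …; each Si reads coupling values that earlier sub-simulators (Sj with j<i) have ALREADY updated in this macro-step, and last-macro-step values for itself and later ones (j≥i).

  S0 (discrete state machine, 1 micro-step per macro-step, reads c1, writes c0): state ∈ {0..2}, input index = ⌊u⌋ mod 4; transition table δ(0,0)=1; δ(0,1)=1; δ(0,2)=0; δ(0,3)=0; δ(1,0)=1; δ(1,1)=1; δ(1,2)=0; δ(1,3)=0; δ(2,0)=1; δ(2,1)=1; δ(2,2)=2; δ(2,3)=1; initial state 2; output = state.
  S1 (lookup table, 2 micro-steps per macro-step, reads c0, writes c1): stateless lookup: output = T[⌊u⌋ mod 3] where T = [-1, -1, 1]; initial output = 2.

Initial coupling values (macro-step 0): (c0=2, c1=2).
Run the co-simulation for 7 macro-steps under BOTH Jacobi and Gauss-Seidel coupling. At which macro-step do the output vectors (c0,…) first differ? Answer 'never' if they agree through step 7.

[Jacobi] macro 1: S0 reads c1=2 → after 1×micro: 2; S1 reads c0=2 → after 2×micro: 1 ⇒ (c0=2, c1=1)
[Jacobi] macro 2: S0 reads c1=1 → after 1×micro: 1; S1 reads c0=2 → after 2×micro: 1 ⇒ (c0=1, c1=1)
[Jacobi] macro 3: S0 reads c1=1 → after 1×micro: 1; S1 reads c0=1 → after 2×micro: -1 ⇒ (c0=1, c1=-1)
[Jacobi] macro 4: S0 reads c1=-1 → after 1×micro: 0; S1 reads c0=1 → after 2×micro: -1 ⇒ (c0=0, c1=-1)
[Jacobi] macro 5: S0 reads c1=-1 → after 1×micro: 0; S1 reads c0=0 → after 2×micro: -1 ⇒ (c0=0, c1=-1)
[Jacobi] macro 6: S0 reads c1=-1 → after 1×micro: 0; S1 reads c0=0 → after 2×micro: -1 ⇒ (c0=0, c1=-1)
[Jacobi] macro 7: S0 reads c1=-1 → after 1×micro: 0; S1 reads c0=0 → after 2×micro: -1 ⇒ (c0=0, c1=-1)
[Gauss-Seidel] macro 1: S0 reads c1=2 → after 1×micro: 2; S1 reads c0=2 → after 2×micro: 1 ⇒ (c0=2, c1=1)
[Gauss-Seidel] macro 2: S0 reads c1=1 → after 1×micro: 1; S1 reads c0=1 → after 2×micro: -1 ⇒ (c0=1, c1=-1)
[Gauss-Seidel] macro 3: S0 reads c1=-1 → after 1×micro: 0; S1 reads c0=0 → after 2×micro: -1 ⇒ (c0=0, c1=-1)
[Gauss-Seidel] macro 4: S0 reads c1=-1 → after 1×micro: 0; S1 reads c0=0 → after 2×micro: -1 ⇒ (c0=0, c1=-1)
[Gauss-Seidel] macro 5: S0 reads c1=-1 → after 1×micro: 0; S1 reads c0=0 → after 2×micro: -1 ⇒ (c0=0, c1=-1)
[Gauss-Seidel] macro 6: S0 reads c1=-1 → after 1×micro: 0; S1 reads c0=0 → after 2×micro: -1 ⇒ (c0=0, c1=-1)
[Gauss-Seidel] macro 7: S0 reads c1=-1 → after 1×micro: 0; S1 reads c0=0 → after 2×micro: -1 ⇒ (c0=0, c1=-1)

first divergence at macro-step: 2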